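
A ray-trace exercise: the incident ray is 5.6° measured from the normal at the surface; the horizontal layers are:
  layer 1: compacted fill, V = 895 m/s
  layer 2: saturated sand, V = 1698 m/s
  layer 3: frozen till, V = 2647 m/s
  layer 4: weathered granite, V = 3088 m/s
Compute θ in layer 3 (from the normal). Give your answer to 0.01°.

Ray parameter p = sin 5.6° / 895 = 1.0903e-04 s/m.
sin θ_3 = p·V_3 = 1.0903e-04 × 2647 = 0.2886.
θ_3 = arcsin 0.2886 = 16.77°.

16.77°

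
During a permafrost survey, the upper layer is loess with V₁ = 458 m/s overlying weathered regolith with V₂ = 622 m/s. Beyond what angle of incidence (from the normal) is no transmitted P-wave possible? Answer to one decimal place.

47.4°

At critical incidence the refracted ray runs along the interface (θ₂ = 90°), so sin θ_c = V₁/V₂.
θ_c = arcsin(458/622) = arcsin 0.7363 = 47.42°.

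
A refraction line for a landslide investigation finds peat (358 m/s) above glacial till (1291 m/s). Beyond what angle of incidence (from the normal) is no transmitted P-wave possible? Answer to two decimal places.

16.10°

At critical incidence the refracted ray runs along the interface (θ₂ = 90°), so sin θ_c = V₁/V₂.
θ_c = arcsin(358/1291) = arcsin 0.2773 = 16.10°.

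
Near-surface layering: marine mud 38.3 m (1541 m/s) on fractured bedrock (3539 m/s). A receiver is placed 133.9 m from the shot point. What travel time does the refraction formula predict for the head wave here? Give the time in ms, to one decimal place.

82.6 ms

θ_c = arcsin(V₁/V₂) = arcsin(1541/3539) = 25.81°, cos θ_c = 0.9002.
Intercept time tᵢ = 2h cos θ_c / V₁ = 2·38.3·0.9002/1541 = 0.04475 s.
t = x/V₂ + tᵢ = 133.9/3539 + 0.04475 = 0.08258 s.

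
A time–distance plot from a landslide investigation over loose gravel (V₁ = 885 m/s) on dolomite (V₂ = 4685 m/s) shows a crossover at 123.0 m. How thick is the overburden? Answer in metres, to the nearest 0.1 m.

x_cross = 2h·√((V₂+V₁)/(V₂−V₁)) → h = x_cross / (2·√((V₂+V₁)/(V₂−V₁))).
√((V₂+V₁)/(V₂−V₁)) = √((4685+885)/(4685−885)) = 1.2107.
h = 123.0 / (2·1.2107) = 50.80 m.

50.8 m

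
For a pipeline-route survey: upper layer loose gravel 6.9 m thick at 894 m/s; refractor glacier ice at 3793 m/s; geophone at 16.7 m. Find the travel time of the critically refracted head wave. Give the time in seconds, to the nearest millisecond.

θ_c = arcsin(V₁/V₂) = arcsin(894/3793) = 13.63°, cos θ_c = 0.9718.
Intercept time tᵢ = 2h cos θ_c / V₁ = 2·6.9·0.9718/894 = 0.01500 s.
t = x/V₂ + tᵢ = 16.7/3793 + 0.01500 = 0.01940 s.

0.019 s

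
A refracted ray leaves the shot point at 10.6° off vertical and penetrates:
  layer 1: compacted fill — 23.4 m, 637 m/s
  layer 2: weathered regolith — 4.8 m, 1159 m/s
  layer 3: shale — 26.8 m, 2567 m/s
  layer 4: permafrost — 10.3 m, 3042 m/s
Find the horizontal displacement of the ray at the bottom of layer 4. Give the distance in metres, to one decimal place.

54.6 m

Apply Snell's law at each interface; in layer i the horizontal offset is hᵢ·tan θᵢ.
Layer 1: θ = 10.60°; offset = 23.4·tan 10.60° = 4.379 m.
Layer 2: sin θ = 1159·sin 10.6°/637 = 0.3347, θ = 19.55°; offset = 4.8·tan 19.55° = 1.705 m.
Layer 3: sin θ = 2567·sin 10.6°/637 = 0.7413, θ = 47.84°; offset = 26.8·tan 47.84° = 29.599 m.
Layer 4: sin θ = 3042·sin 10.6°/637 = 0.8785, θ = 61.46°; offset = 10.3·tan 61.46° = 18.937 m.
Σ offsets = 54.620 m.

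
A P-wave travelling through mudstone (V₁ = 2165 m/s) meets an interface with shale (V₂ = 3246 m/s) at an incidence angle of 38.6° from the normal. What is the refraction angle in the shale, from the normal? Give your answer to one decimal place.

69.3°

Snell's law: sin θ₂ = (V₂/V₁)·sin θ₁ = (3246/2165)·sin 38.6° = 0.9354.
θ₂ = arcsin 0.9354 = 69.29° from the normal.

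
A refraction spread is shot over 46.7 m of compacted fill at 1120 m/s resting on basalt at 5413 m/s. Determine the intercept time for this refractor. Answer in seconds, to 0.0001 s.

θ_c = arcsin(V₁/V₂) = arcsin(1120/5413) = 11.94°; cos θ_c = 0.9784.
tᵢ = 2h·cos θ_c / V₁ = 2·46.7·0.9784 / 1120 = 0.08159 s.

0.0816 s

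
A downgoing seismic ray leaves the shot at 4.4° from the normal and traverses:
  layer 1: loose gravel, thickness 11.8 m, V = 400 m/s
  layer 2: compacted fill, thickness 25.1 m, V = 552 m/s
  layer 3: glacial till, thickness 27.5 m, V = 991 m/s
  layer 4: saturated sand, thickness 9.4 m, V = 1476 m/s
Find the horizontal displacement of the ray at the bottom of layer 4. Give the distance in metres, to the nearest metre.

p = sin θ₁/V₁ = sin 4.4°/400 = 1.9180e-04 s/m is conserved through the stack.
Layer 1: θ = 4.40°; offset = 11.8·tan 4.40° = 0.908 m.
Layer 2: sin θ = p·552 = 0.1059 → θ = 6.08°; offset = 25.1·tan 6.08° = 2.672 m.
Layer 3: sin θ = p·991 = 0.1901 → θ = 10.96°; offset = 27.5·tan 10.96° = 5.324 m.
Layer 4: sin θ = p·1476 = 0.2831 → θ = 16.44°; offset = 9.4·tan 16.44° = 2.775 m.
Σ offsets = 11.679 m.

12 m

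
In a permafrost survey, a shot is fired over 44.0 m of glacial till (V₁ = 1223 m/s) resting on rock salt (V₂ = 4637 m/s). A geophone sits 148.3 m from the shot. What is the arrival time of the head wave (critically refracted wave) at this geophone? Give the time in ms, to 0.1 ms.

101.4 ms

θ_c = arcsin(V₁/V₂) = arcsin(1223/4637) = 15.29°, cos θ_c = 0.9646.
Intercept time tᵢ = 2h cos θ_c / V₁ = 2·44.0·0.9646/1223 = 0.06941 s.
t = x/V₂ + tᵢ = 148.3/4637 + 0.06941 = 0.10139 s.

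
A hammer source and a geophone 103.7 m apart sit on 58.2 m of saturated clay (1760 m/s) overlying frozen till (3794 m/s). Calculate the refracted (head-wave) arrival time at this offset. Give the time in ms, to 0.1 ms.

85.9 ms

θ_c = arcsin(V₁/V₂) = arcsin(1760/3794) = 27.64°, cos θ_c = 0.8859.
Intercept time tᵢ = 2h cos θ_c / V₁ = 2·58.2·0.8859/1760 = 0.05859 s.
t = x/V₂ + tᵢ = 103.7/3794 + 0.05859 = 0.08592 s.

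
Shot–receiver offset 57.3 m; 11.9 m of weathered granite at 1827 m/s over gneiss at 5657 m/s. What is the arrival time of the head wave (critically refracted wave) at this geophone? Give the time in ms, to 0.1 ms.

22.5 ms

t = x/V₂ + 2h·√(V₂²−V₁²)/(V₁V₂).
√(V₂²−V₁²) = √(5657²−1827²) = 5353.9 m/s; delay term = 2·11.9·5353.9/(1827·5657) = 0.01233 s.
t = 57.3/5657 + 0.01233 = 0.02246 s.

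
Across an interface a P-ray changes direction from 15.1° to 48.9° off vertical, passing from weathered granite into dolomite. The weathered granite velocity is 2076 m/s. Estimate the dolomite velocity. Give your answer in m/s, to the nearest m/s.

6005 m/s

sin 15.1° = 0.2605; sin 48.9° = 0.7536.
V₂ = V₁·(sin θ₂/sin θ₁) = 2076·(0.7536/0.2605) = 6005.26 m/s.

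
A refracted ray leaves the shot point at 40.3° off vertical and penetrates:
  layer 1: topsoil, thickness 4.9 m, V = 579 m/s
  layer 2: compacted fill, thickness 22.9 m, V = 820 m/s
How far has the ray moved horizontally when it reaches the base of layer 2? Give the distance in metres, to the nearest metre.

p = sin θ₁/V₁ = sin 40.3°/579 = 1.1171e-03 s/m is conserved through the stack.
Layer 1: θ = 40.30°; offset = 4.9·tan 40.30° = 4.156 m.
Layer 2: sin θ = p·820 = 0.9160 → θ = 66.35°; offset = 22.9·tan 66.35° = 52.289 m.
Total horizontal offset = 56.445 m.

56 m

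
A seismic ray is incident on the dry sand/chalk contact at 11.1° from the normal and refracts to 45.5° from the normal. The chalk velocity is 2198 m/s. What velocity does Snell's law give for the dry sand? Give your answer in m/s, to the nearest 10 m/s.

sin 11.1° = 0.1925; sin 45.5° = 0.7133.
V₁ = V₂·(sin θ₁/sin θ₂) = 2198·(0.1925/0.7133) = 593.29 m/s.

590 m/s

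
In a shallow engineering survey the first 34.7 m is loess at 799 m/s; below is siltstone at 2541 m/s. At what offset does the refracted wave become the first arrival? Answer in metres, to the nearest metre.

96 m

x_cross = 2h·√((V₂+V₁)/(V₂−V₁)).
(V₂+V₁)/(V₂−V₁) = (2541+799)/(2541−799) = 1.9173; √ = 1.3847.
x_cross = 2·34.7·1.3847 = 96.10 m.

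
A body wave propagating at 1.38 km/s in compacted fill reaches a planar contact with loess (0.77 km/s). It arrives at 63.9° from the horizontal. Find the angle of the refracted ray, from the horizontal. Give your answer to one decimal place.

75.8°

Convert to the normal: θ₁ = 90° − 63.9° = 26.1°.
Snell's law: sin θ₂ = (V₂/V₁)·sin θ₁ = (0.77/1.38)·sin 26.1° = 0.2455.
θ₂ = sin⁻¹(0.2455) = 14.21° (from vertical).
From the interface: 90° − 14.21° = 75.79°.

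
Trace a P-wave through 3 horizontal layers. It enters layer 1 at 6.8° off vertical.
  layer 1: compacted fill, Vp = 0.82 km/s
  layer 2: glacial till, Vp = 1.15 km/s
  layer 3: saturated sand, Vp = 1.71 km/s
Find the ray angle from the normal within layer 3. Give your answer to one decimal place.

Snell's law across each interface conserves sin θ / V, so sin θ_3 = V_3·sin θ₁/V₁.
sin θ_3 = 1.71 × sin 6.8° / 0.82 = 0.2469.
θ_3 = arcsin 0.2469 = 14.30°.

14.3°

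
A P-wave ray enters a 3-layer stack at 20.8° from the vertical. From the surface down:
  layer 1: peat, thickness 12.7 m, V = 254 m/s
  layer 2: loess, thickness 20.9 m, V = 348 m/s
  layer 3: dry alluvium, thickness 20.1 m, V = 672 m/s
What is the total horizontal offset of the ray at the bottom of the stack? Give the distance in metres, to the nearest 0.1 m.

71.6 m

Apply Snell's law at each interface; in layer i the horizontal offset is hᵢ·tan θᵢ.
Layer 1: θ = 20.80°; offset = 12.7·tan 20.80° = 4.824 m.
Layer 2: sin θ = 348·sin 20.8°/254 = 0.4865, θ = 29.11°; offset = 20.9·tan 29.11° = 11.639 m.
Layer 3: sin θ = 672·sin 20.8°/254 = 0.9395, θ = 69.97°; offset = 20.1·tan 69.97° = 55.126 m.
Σ offsets = 71.589 m.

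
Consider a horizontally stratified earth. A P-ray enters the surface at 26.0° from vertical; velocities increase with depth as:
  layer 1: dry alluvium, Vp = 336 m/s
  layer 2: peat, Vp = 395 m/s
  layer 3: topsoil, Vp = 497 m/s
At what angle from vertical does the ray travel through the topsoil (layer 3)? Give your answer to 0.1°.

40.4°

Ray parameter p = sin 26.0° / 336 = 1.3047e-03 s/m.
sin θ_3 = p·V_3 = 1.3047e-03 × 497 = 0.6484.
θ_3 = arcsin 0.6484 = 40.42°.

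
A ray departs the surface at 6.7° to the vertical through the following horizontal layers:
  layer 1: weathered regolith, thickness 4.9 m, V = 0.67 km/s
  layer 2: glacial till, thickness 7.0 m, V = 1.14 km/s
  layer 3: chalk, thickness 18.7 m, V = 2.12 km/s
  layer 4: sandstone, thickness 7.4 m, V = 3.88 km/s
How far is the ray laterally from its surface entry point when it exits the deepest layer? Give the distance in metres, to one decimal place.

16.2 m

Ray parameter p = sin 6.7° / 0.67 km/s = 1.7414e-01 s/km.
Layer 1: θ = 6.70°; offset = 4.9·tan 6.70° = 0.576 m.
Layer 2: sin θ = p·1.14 = 0.1985 → θ = 11.45°; offset = 7.0·tan 11.45° = 1.418 m.
Layer 3: sin θ = p·2.12 = 0.3692 → θ = 21.66°; offset = 18.7·tan 21.66° = 7.428 m.
Layer 4: sin θ = p·3.88 = 0.6756 → θ = 42.50°; offset = 7.4·tan 42.50° = 6.782 m.
Summing the layer offsets gives 16.203 m.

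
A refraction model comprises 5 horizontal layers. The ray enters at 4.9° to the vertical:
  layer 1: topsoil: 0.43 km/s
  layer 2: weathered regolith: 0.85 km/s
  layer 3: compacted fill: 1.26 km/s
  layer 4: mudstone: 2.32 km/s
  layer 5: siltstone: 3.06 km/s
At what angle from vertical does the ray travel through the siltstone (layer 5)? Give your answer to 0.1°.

Ray parameter p = sin 4.9° / 0.43 = 1.9864e-01 s/km.
sin θ_5 = p·V_5 = 1.9864e-01 × 3.06 = 0.6079.
θ_5 = arcsin 0.6079 = 37.43°.

37.4°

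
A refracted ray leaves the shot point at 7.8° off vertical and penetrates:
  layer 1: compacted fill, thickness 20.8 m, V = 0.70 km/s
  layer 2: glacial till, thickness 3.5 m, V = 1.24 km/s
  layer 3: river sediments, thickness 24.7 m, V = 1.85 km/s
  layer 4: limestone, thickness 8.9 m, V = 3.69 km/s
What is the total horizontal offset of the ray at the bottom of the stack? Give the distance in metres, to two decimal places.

22.32 m

Apply Snell's law at each interface; in layer i the horizontal offset is hᵢ·tan θᵢ.
Layer 1: θ = 7.80°; offset = 20.8·tan 7.80° = 2.8492 m.
Layer 2: sin θ = 1.24·sin 7.8°/0.70 = 0.2404, θ = 13.91°; offset = 3.5·tan 13.91° = 0.8669 m.
Layer 3: sin θ = 1.85·sin 7.8°/0.70 = 0.3587, θ = 21.02°; offset = 24.7·tan 21.02° = 9.4908 m.
Layer 4: sin θ = 3.69·sin 7.8°/0.70 = 0.7154, θ = 45.68°; offset = 8.9·tan 45.68° = 9.1129 m.
Σ offsets = 22.3198 m.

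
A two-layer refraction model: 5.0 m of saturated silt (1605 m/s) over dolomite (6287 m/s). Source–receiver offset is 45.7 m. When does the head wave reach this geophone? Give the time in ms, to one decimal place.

13.3 ms

θ_c = arcsin(V₁/V₂) = arcsin(1605/6287) = 14.79°, cos θ_c = 0.9669.
Intercept time tᵢ = 2h cos θ_c / V₁ = 2·5.0·0.9669/1605 = 0.00602 s.
t = x/V₂ + tᵢ = 45.7/6287 + 0.00602 = 0.01329 s.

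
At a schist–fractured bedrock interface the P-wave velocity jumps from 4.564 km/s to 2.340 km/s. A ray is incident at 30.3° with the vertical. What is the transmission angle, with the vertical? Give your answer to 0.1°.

15.0°

Snell's law: sin θ₂ = (V₂/V₁)·sin θ₁ = (2.340/4.564)·sin 30.3° = 0.2587.
θ₂ = sin⁻¹(0.2587) = 14.99° (from vertical).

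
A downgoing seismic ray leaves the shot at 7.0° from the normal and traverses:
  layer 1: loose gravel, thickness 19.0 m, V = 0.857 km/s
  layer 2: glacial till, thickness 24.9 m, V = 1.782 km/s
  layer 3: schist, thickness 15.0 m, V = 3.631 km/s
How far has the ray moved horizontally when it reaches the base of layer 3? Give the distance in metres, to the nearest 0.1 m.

17.9 m

Apply Snell's law at each interface; in layer i the horizontal offset is hᵢ·tan θᵢ.
Layer 1: θ = 7.00°; offset = 19.0·tan 7.00° = 2.333 m.
Layer 2: sin θ = 1.782·sin 7.0°/0.857 = 0.2534, θ = 14.68°; offset = 24.9·tan 14.68° = 6.523 m.
Layer 3: sin θ = 3.631·sin 7.0°/0.857 = 0.5163, θ = 31.09°; offset = 15.0·tan 31.09° = 9.044 m.
Summing the layer offsets gives 17.900 m.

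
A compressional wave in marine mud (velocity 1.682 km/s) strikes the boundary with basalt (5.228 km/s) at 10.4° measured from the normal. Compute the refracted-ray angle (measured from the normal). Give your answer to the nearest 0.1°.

34.1°

sin θ₁/V₁ = sin θ₂/V₂ ⇒ sin θ₂ = 5.228·sin 10.4°/1.682 = 5.228·0.1805/1.682 = 0.5611.
θ₂ = arcsin 0.5611 = 34.13° from the normal.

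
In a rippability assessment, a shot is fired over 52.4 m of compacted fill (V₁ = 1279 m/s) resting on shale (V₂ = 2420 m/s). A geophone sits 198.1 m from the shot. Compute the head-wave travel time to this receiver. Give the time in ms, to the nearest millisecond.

151 ms

θ_c = arcsin(V₁/V₂) = arcsin(1279/2420) = 31.90°, cos θ_c = 0.8489.
Intercept time tᵢ = 2h cos θ_c / V₁ = 2·52.4·0.8489/1279 = 0.06956 s.
t = x/V₂ + tᵢ = 198.1/2420 + 0.06956 = 0.15142 s.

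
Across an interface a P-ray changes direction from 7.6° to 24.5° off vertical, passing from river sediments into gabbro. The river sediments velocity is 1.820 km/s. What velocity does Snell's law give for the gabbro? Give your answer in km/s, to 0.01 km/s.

sin 7.6° = 0.1323; sin 24.5° = 0.4147.
V₂ = V₁·(sin θ₂/sin θ₁) = 1.820·(0.4147/0.1323) = 5.71 km/s.

5.71 km/s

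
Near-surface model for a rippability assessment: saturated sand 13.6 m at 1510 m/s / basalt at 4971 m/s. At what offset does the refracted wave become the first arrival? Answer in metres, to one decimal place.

x_cross = 2h·√((V₂+V₁)/(V₂−V₁)).
(V₂+V₁)/(V₂−V₁) = (4971+1510)/(4971−1510) = 1.8726; √ = 1.3684.
x_cross = 2·13.6·1.3684 = 37.22 m.

37.2 m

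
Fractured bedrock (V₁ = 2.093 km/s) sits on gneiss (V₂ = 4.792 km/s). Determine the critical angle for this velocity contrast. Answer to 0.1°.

At critical incidence the refracted ray runs along the interface (θ₂ = 90°), so sin θ_c = V₁/V₂.
θ_c = arcsin(2.093/4.792) = arcsin 0.4368 = 25.90°.

25.9°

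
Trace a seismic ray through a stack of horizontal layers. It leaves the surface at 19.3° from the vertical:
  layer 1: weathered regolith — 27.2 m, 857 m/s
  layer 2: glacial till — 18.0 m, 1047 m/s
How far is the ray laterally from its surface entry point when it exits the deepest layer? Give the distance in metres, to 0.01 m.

Ray parameter p = sin 19.3° / 857 m/s = 3.8566e-04 s/m.
Layer 1: θ = 19.30°; offset = 27.2·tan 19.30° = 9.5253 m.
Layer 2: sin θ = p·1047 = 0.4038 → θ = 23.82°; offset = 18.0·tan 23.82° = 7.9447 m.
Summing the layer offsets gives 17.4700 m.

17.47 m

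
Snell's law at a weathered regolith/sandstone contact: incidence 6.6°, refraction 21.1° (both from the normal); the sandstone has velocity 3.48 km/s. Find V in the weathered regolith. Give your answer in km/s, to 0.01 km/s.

sin 6.6° = 0.1149; sin 21.1° = 0.3600.
V₁ = V₂·(sin θ₁/sin θ₂) = 3.48·(0.1149/0.3600) = 1.11 km/s.

1.11 km/s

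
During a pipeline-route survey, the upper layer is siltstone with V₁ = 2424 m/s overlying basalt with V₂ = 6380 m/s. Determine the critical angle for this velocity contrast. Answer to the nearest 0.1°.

Critical incidence: sin θ_c = V₁/V₂ = 2424/6380 = 0.3799.
θ_c = arcsin 0.3799 = 22.33°.

22.3°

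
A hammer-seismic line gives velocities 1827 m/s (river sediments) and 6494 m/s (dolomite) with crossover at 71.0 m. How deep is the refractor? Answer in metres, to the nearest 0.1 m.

x_cross = 2h·√((V₂+V₁)/(V₂−V₁)) → h = x_cross / (2·√((V₂+V₁)/(V₂−V₁))).
√((V₂+V₁)/(V₂−V₁)) = √((6494+1827)/(6494−1827)) = 1.3353.
h = 71.0 / (2·1.3353) = 26.59 m.

26.6 m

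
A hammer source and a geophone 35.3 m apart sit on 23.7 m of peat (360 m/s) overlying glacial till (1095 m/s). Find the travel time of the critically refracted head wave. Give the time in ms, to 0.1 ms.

θ_c = arcsin(V₁/V₂) = arcsin(360/1095) = 19.19°, cos θ_c = 0.9444.
Intercept time tᵢ = 2h cos θ_c / V₁ = 2·23.7·0.9444/360 = 0.12435 s.
t = x/V₂ + tᵢ = 35.3/1095 + 0.12435 = 0.15658 s.

156.6 ms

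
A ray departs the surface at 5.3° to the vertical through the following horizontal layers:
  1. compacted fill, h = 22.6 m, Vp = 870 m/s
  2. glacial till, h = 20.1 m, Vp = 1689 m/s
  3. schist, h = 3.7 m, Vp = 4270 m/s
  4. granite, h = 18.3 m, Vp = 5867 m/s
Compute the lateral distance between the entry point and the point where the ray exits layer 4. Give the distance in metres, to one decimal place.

Apply Snell's law at each interface; in layer i the horizontal offset is hᵢ·tan θᵢ.
Layer 1: θ = 5.30°; offset = 22.6·tan 5.30° = 2.097 m.
Layer 2: sin θ = 1689·sin 5.3°/870 = 0.1793, θ = 10.33°; offset = 20.1·tan 10.33° = 3.664 m.
Layer 3: sin θ = 4270·sin 5.3°/870 = 0.4534, θ = 26.96°; offset = 3.7·tan 26.96° = 1.882 m.
Layer 4: sin θ = 5867·sin 5.3°/870 = 0.6229, θ = 38.53°; offset = 18.3·tan 38.53° = 14.572 m.
Summing the layer offsets gives 22.214 m.

22.2 m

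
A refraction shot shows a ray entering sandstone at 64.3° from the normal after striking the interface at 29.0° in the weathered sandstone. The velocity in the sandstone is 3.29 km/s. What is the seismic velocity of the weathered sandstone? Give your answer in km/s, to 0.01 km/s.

1.77 km/s

sin 29.0° = 0.4848; sin 64.3° = 0.9011.
V₁ = V₂·(sin θ₁/sin θ₂) = 3.29·(0.4848/0.9011) = 1.77 km/s.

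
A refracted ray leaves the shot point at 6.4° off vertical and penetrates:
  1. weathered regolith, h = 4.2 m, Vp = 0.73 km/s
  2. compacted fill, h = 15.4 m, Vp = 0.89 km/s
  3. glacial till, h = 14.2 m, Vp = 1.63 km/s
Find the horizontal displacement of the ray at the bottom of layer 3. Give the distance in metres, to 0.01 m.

6.23 m

Apply Snell's law at each interface; in layer i the horizontal offset is hᵢ·tan θᵢ.
Layer 1: θ = 6.40°; offset = 4.2·tan 6.40° = 0.4711 m.
Layer 2: sin θ = 0.89·sin 6.4°/0.73 = 0.1359, θ = 7.81°; offset = 15.4·tan 7.81° = 2.1125 m.
Layer 3: sin θ = 1.63·sin 6.4°/0.73 = 0.2489, θ = 14.41°; offset = 14.2·tan 14.41° = 3.6492 m.
Total horizontal offset = 6.2327 m.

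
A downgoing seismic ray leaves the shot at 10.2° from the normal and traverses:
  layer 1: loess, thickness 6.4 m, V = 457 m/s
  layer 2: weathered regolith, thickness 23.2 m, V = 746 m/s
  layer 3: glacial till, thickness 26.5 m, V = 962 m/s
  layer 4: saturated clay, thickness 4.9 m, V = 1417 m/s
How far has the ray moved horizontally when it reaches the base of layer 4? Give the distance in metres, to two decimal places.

22.02 m

p = sin θ₁/V₁ = sin 10.2°/457 = 3.8749e-04 s/m is conserved through the stack.
Layer 1: θ = 10.20°; offset = 6.4·tan 10.20° = 1.1515 m.
Layer 2: sin θ = p·746 = 0.2891 → θ = 16.80°; offset = 23.2·tan 16.80° = 7.0055 m.
Layer 3: sin θ = p·962 = 0.3728 → θ = 21.89°; offset = 26.5·tan 21.89° = 10.6457 m.
Layer 4: sin θ = p·1417 = 0.5491 → θ = 33.30°; offset = 4.9·tan 33.30° = 3.2192 m.
Total horizontal offset = 22.0219 m.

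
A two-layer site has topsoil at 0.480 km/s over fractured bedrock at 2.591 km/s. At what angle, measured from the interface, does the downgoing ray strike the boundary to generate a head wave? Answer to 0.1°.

At critical incidence the refracted ray runs along the interface (θ₂ = 90°), so sin θ_c = V₁/V₂.
θ_c = arcsin(0.480/2.591) = arcsin 0.1853 = 10.68°.
Measured from the interface: 90° − 10.68° = 79.32°.

79.3°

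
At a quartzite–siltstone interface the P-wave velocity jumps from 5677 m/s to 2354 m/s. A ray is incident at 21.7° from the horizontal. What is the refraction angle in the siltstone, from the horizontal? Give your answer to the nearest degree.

67°

Convert to the normal: θ₁ = 90° − 21.7° = 68.3°.
sin θ₁/V₁ = sin θ₂/V₂ ⇒ sin θ₂ = 2354·sin 68.3°/5677 = 2354·0.9291/5677 = 0.3853.
θ₂ = sin⁻¹(0.3853) = 22.66° (from vertical).
From the interface: 90° − 22.66° = 67.34°.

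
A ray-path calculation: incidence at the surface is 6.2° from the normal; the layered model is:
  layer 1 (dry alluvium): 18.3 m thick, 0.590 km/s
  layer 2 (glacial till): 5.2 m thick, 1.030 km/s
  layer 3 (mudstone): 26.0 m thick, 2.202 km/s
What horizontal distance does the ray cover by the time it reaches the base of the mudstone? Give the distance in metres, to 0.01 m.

14.44 m

Apply Snell's law at each interface; in layer i the horizontal offset is hᵢ·tan θᵢ.
Layer 1: θ = 6.20°; offset = 18.3·tan 6.20° = 1.9880 m.
Layer 2: sin θ = 1.030·sin 6.2°/0.590 = 0.1885, θ = 10.87°; offset = 5.2·tan 10.87° = 0.9983 m.
Layer 3: sin θ = 2.202·sin 6.2°/0.590 = 0.4031, θ = 23.77°; offset = 26.0·tan 23.77° = 11.4514 m.
Total horizontal offset = 14.4378 m.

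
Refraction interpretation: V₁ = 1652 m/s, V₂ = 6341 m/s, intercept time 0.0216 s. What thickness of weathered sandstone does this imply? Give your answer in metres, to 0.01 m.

18.48 m

h = tᵢ·V₁·V₂ / (2·√(V₂²−V₁²)).
√(V₂²−V₁²) = √(6341² − 1652²) = 6122.0 m/s.
h = 0.0216 s × 1652 × 6341 / (2 × 6122.0) = 18.48 m.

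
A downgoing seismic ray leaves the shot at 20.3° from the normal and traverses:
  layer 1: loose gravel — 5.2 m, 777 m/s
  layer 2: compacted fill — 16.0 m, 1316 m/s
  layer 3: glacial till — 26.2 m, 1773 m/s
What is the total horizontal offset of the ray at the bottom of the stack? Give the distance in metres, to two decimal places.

47.49 m

p = sin θ₁/V₁ = sin 20.3°/777 = 4.4651e-04 s/m is conserved through the stack.
Layer 1: θ = 20.30°; offset = 5.2·tan 20.30° = 1.9235 m.
Layer 2: sin θ = p·1316 = 0.5876 → θ = 35.99°; offset = 16.0·tan 35.99° = 11.6192 m.
Layer 3: sin θ = p·1773 = 0.7917 → θ = 52.34°; offset = 26.2·tan 52.34° = 33.9485 m.
Summing the layer offsets gives 47.4912 m.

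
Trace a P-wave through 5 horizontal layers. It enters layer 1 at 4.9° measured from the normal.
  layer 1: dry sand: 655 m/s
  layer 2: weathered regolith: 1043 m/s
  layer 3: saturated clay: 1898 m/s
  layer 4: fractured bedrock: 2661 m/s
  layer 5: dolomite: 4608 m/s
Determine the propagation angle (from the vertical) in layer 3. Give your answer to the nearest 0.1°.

Snell's law across each interface conserves sin θ / V, so sin θ_3 = V_3·sin θ₁/V₁.
sin θ_3 = 1898 × sin 4.9° / 655 = 0.2475.
θ_3 = 14.33° from the vertical.

14.3°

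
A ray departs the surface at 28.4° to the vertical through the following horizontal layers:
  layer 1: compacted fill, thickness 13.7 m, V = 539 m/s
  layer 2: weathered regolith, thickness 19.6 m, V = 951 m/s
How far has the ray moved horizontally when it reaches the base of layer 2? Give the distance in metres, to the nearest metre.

38 m

p = sin θ₁/V₁ = sin 28.4°/539 = 8.8242e-04 s/m is conserved through the stack.
Layer 1: θ = 28.40°; offset = 13.7·tan 28.40° = 7.408 m.
Layer 2: sin θ = p·951 = 0.8392 → θ = 57.05°; offset = 19.6·tan 57.05° = 30.243 m.
Total horizontal offset = 37.651 m.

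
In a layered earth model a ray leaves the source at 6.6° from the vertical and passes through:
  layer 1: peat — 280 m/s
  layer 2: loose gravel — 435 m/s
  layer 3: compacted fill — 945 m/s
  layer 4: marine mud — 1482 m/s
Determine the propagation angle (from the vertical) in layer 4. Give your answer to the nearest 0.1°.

Snell's law across each interface conserves sin θ / V, so sin θ_4 = V_4·sin θ₁/V₁.
sin θ_4 = 1482 × sin 6.6° / 280 = 0.6083.
θ_4 = 37.47° from the vertical.

37.5°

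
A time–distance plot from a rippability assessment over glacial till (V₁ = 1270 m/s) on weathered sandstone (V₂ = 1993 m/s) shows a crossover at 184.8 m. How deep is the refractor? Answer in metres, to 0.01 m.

43.49 m

x_cross = 2h·√((V₂+V₁)/(V₂−V₁)) → h = x_cross / (2·√((V₂+V₁)/(V₂−V₁))).
√((V₂+V₁)/(V₂−V₁)) = √((1993+1270)/(1993−1270)) = 2.1244.
h = 184.8 / (2·2.1244) = 43.49 m.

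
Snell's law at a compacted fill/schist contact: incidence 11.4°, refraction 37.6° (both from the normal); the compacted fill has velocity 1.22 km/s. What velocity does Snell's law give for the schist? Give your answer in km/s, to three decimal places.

3.766 km/s

sin 11.4° = 0.1977; sin 37.6° = 0.6101.
V₂ = V₁·(sin θ₂/sin θ₁) = 1.22·(0.6101/0.1977) = 3.766 km/s.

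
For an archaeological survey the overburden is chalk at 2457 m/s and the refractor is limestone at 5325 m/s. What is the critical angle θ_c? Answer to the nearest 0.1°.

Critical incidence: sin θ_c = V₁/V₂ = 2457/5325 = 0.4614.
θ_c = arcsin 0.4614 = 27.48°.

27.5°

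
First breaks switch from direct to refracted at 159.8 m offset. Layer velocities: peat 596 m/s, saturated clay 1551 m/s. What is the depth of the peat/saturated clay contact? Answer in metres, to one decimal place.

53.3 m

h = (x_cross/2)·√((V₂−V₁)/(V₂+V₁)).
(V₂−V₁)/(V₂+V₁) = (1551−596)/(1551+596) = 0.4448; √ = 0.6669.
h = (159.8/2)·0.6669 = 53.29 m.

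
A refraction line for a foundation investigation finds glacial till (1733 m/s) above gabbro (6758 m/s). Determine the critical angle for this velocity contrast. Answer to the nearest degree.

15°

Critical incidence: sin θ_c = V₁/V₂ = 1733/6758 = 0.2564.
θ_c = arcsin 0.2564 = 14.86°.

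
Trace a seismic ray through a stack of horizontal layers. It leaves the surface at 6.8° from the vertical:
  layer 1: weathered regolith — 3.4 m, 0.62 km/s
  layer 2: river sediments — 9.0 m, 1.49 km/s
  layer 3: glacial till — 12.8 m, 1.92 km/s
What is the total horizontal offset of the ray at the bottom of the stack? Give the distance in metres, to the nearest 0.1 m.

8.1 m

p = sin θ₁/V₁ = sin 6.8°/0.62 = 1.9097e-01 s/km is conserved through the stack.
Layer 1: θ = 6.80°; offset = 3.4·tan 6.80° = 0.405 m.
Layer 2: sin θ = p·1.49 = 0.2846 → θ = 16.53°; offset = 9.0·tan 16.53° = 2.671 m.
Layer 3: sin θ = p·1.92 = 0.3667 → θ = 21.51°; offset = 12.8·tan 21.51° = 5.045 m.
Summing the layer offsets gives 8.122 m.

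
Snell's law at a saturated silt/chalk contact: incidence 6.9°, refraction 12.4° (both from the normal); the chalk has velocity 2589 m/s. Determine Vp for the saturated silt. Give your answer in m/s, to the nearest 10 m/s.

Snell's law: sin 6.9°/V₁ = sin 12.4°/V₂.
V₁ = V₂·sin 6.9°/sin 12.4° = 2589 × 0.5595 = 1448.45 m/s.

1450 m/s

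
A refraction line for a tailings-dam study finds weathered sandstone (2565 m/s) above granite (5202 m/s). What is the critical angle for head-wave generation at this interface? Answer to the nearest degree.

Critical incidence: sin θ_c = V₁/V₂ = 2565/5202 = 0.4931.
θ_c = arcsin 0.4931 = 29.54°.

30°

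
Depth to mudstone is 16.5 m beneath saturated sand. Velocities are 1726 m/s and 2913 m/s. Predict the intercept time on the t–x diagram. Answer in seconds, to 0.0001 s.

tᵢ = 2h·√(V₂²−V₁²)/(V₁V₂).
√(V₂²−V₁²) = √(2913²−1726²) = 2346.6 m/s.
tᵢ = 2·16.5·2346.6/(1726·2913) = 0.01540 s.

0.0154 s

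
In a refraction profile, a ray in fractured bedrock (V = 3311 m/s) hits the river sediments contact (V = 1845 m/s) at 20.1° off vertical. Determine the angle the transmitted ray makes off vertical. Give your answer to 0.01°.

11.04°

Snell's law: sin θ₂ = (V₂/V₁)·sin θ₁ = (1845/3311)·sin 20.1° = 0.1915.
θ₂ = arcsin 0.1915 = 11.04° from the normal.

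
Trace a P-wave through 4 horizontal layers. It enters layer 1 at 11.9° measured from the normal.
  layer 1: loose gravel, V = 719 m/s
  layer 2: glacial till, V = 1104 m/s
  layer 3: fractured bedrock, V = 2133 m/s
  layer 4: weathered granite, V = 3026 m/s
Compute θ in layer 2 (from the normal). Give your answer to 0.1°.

18.5°

Ray parameter p = sin 11.9° / 719 = 2.8679e-04 s/m.
sin θ_2 = p·V_2 = 2.8679e-04 × 1104 = 0.3166.
θ_2 = arcsin 0.3166 = 18.46°.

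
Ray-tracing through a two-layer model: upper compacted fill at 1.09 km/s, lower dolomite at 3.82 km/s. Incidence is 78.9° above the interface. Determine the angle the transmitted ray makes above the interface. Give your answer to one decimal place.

Convert to the normal: θ₁ = 90° − 78.9° = 11.1°.
sin θ₁/V₁ = sin θ₂/V₂ ⇒ sin θ₂ = 3.82·sin 11.1°/1.09 = 3.82·0.1925/1.09 = 0.6747.
θ₂ = sin⁻¹(0.6747) = 42.43° (from vertical).
From the interface: 90° − 42.43° = 47.57°.

47.6°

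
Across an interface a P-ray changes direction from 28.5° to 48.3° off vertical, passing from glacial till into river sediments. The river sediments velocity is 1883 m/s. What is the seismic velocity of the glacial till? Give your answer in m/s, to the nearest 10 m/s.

1200 m/s

sin 28.5° = 0.4772; sin 48.3° = 0.7466.
V₁ = V₂·(sin θ₁/sin θ₂) = 1883·(0.4772/0.7466) = 1203.38 m/s.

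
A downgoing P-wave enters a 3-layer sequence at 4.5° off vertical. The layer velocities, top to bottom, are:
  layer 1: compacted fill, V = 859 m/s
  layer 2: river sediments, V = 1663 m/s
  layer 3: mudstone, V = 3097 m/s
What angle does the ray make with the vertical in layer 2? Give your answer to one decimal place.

8.7°

Ray parameter p = sin 4.5° / 859 = 9.1338e-05 s/m.
sin θ_2 = p·V_2 = 9.1338e-05 × 1663 = 0.1519.
θ_2 = arcsin 0.1519 = 8.74°.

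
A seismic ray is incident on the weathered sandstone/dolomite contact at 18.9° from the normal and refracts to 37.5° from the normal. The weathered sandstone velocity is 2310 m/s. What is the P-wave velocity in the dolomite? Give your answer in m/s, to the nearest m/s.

4341 m/s

Snell's law: sin 18.9°/V₁ = sin 37.5°/V₂.
V₂ = V₁·sin 37.5°/sin 18.9° = 2310 × 1.8794 = 4341.35 m/s.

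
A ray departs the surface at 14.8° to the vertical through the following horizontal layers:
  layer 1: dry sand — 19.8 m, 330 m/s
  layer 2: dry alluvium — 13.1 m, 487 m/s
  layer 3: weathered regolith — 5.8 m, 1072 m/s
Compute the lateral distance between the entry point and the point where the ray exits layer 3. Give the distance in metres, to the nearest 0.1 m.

19.2 m

Ray parameter p = sin 14.8° / 330 m/s = 7.7408e-04 s/m.
Layer 1: θ = 14.80°; offset = 19.8·tan 14.80° = 5.231 m.
Layer 2: sin θ = p·487 = 0.3770 → θ = 22.15°; offset = 13.1·tan 22.15° = 5.332 m.
Layer 3: sin θ = p·1072 = 0.8298 → θ = 56.08°; offset = 5.8·tan 56.08° = 8.625 m.
Summing the layer offsets gives 19.188 m.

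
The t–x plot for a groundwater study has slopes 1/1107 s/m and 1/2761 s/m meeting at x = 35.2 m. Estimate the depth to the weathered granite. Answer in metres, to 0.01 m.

h = (x_cross/2)·√((V₂−V₁)/(V₂+V₁)).
(V₂−V₁)/(V₂+V₁) = (2761−1107)/(2761+1107) = 0.4276; √ = 0.6539.
h = (35.2/2)·0.6539 = 11.51 m.

11.51 m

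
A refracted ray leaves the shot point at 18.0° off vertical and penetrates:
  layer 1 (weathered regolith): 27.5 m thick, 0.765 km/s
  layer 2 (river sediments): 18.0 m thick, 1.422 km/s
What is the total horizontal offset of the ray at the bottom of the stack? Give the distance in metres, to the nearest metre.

p = sin θ₁/V₁ = sin 18.0°/0.765 = 4.0394e-01 s/km is conserved through the stack.
Layer 1: θ = 18.00°; offset = 27.5·tan 18.00° = 8.935 m.
Layer 2: sin θ = p·1.422 = 0.5744 → θ = 35.06°; offset = 18.0·tan 35.06° = 12.631 m.
Σ offsets = 21.566 m.

22 m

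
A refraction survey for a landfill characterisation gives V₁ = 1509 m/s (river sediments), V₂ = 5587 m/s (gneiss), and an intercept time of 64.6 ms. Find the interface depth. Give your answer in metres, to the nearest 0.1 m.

50.6 m

θ_c = arcsin(1509/5587) = 15.67°; cos θ_c = 0.9628.
tᵢ = 2h cos θ_c/V₁ ⇒ h = tᵢ·V₁/(2 cos θ_c) = 0.0646·1509/(2·0.9628) = 50.62 m.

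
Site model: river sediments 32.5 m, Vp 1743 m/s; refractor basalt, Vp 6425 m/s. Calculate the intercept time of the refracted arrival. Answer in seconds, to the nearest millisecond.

tᵢ = 2h·√(V₂²−V₁²)/(V₁V₂).
√(V₂²−V₁²) = √(6425²−1743²) = 6184.1 m/s.
tᵢ = 2·32.5·6184.1/(1743·6425) = 0.03589 s.

0.036 s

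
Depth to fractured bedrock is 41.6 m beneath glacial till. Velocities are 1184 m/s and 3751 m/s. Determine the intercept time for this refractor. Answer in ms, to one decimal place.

tᵢ = 2h·√(V₂²−V₁²)/(V₁V₂).
√(V₂²−V₁²) = √(3751²−1184²) = 3559.2 m/s.
tᵢ = 2·41.6·3559.2/(1184·3751) = 0.06668 s.

66.7 ms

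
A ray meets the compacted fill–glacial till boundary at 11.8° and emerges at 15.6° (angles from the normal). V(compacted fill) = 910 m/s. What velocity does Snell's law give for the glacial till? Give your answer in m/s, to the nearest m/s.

1197 m/s

sin 11.8° = 0.2045; sin 15.6° = 0.2689.
V₂ = V₁·(sin θ₂/sin θ₁) = 910·(0.2689/0.2045) = 1196.68 m/s.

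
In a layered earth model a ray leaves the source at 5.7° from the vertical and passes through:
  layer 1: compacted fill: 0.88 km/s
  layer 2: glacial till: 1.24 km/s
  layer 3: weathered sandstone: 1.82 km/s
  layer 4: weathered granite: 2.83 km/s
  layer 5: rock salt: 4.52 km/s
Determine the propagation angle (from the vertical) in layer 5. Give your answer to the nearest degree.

Ray parameter p = sin 5.7° / 0.88 = 1.1286e-01 s/km.
sin θ_5 = p·V_5 = 1.1286e-01 × 4.52 = 0.5101.
θ_5 = 30.67° from the vertical.

31°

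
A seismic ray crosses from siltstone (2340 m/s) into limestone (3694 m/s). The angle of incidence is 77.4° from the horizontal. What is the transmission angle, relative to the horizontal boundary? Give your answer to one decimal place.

69.9°

Angle from the normal: 90° − 77.4° = 12.6°.
Snell's law: sin θ₂ = (V₂/V₁)·sin θ₁ = (3694/2340)·sin 12.6° = 0.3444.
θ₂ = arcsin 0.3444 = 20.14° from the normal.
From the interface: 90° − 20.14° = 69.86°.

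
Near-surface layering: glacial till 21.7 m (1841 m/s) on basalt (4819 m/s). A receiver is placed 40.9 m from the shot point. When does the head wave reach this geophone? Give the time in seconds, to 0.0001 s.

0.0303 s

t = x/V₂ + 2h·√(V₂²−V₁²)/(V₁V₂).
√(V₂²−V₁²) = √(4819²−1841²) = 4453.5 m/s; delay term = 2·21.7·4453.5/(1841·4819) = 0.02179 s.
t = 40.9/4819 + 0.02179 = 0.03027 s.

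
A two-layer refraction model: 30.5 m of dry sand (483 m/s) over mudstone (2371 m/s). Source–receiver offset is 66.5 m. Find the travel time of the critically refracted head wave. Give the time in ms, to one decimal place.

151.7 ms

θ_c = arcsin(V₁/V₂) = arcsin(483/2371) = 11.75°, cos θ_c = 0.9790.
Intercept time tᵢ = 2h cos θ_c / V₁ = 2·30.5·0.9790/483 = 0.12365 s.
t = x/V₂ + tᵢ = 66.5/2371 + 0.12365 = 0.15169 s.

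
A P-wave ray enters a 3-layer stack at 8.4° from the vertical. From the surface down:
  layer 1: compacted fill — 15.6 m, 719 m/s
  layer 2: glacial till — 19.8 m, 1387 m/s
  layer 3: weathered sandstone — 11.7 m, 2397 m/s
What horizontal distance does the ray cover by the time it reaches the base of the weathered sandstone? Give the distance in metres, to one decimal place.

Ray parameter p = sin 8.4° / 719 m/s = 2.0318e-04 s/m.
Layer 1: θ = 8.40°; offset = 15.6·tan 8.40° = 2.304 m.
Layer 2: sin θ = p·1387 = 0.2818 → θ = 16.37°; offset = 19.8·tan 16.37° = 5.815 m.
Layer 3: sin θ = p·2397 = 0.4870 → θ = 29.14°; offset = 11.7·tan 29.14° = 6.524 m.
Total horizontal offset = 14.643 m.

14.6 m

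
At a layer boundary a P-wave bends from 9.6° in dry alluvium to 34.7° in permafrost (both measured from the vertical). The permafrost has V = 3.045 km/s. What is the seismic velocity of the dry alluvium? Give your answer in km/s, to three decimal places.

sin 9.6° = 0.1668; sin 34.7° = 0.5693.
V₁ = V₂·(sin θ₁/sin θ₂) = 3.045·(0.1668/0.5693) = 0.892 km/s.

0.892 km/s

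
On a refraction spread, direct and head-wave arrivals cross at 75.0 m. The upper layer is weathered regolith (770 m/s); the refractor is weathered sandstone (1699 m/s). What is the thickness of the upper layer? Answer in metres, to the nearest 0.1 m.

x_cross = 2h·√((V₂+V₁)/(V₂−V₁)) → h = x_cross / (2·√((V₂+V₁)/(V₂−V₁))).
√((V₂+V₁)/(V₂−V₁)) = √((1699+770)/(1699−770)) = 1.6302.
h = 75.0 / (2·1.6302) = 23.00 m.

23.0 m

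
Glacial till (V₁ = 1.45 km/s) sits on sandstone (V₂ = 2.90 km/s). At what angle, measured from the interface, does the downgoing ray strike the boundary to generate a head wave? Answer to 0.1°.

60.0°

At critical incidence the refracted ray runs along the interface (θ₂ = 90°), so sin θ_c = V₁/V₂.
θ_c = arcsin(1.45/2.90) = arcsin 0.5000 = 30.00°.
Measured from the interface: 90° − 30.00° = 60.00°.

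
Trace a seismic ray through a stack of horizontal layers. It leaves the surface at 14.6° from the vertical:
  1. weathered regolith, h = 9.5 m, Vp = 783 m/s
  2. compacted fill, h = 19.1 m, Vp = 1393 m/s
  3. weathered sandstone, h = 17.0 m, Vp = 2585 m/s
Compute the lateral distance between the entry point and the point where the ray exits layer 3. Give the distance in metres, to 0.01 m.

37.57 m

p = sin θ₁/V₁ = sin 14.6°/783 = 3.2193e-04 s/m is conserved through the stack.
Layer 1: θ = 14.60°; offset = 9.5·tan 14.60° = 2.4746 m.
Layer 2: sin θ = p·1393 = 0.4484 → θ = 26.64°; offset = 19.1·tan 26.64° = 9.5829 m.
Layer 3: sin θ = p·2585 = 0.8322 → θ = 56.32°; offset = 17.0·tan 56.32° = 25.5132 m.
Summing the layer offsets gives 37.5707 m.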